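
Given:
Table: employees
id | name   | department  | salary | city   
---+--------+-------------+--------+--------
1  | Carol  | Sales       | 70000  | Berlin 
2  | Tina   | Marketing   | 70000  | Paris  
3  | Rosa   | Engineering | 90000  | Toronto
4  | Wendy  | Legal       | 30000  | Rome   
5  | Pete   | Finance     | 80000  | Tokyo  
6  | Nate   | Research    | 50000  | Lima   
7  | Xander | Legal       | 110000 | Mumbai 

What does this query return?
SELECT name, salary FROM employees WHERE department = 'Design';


Filtering: department = 'Design'
Matching rows: 0

Empty result set (0 rows)


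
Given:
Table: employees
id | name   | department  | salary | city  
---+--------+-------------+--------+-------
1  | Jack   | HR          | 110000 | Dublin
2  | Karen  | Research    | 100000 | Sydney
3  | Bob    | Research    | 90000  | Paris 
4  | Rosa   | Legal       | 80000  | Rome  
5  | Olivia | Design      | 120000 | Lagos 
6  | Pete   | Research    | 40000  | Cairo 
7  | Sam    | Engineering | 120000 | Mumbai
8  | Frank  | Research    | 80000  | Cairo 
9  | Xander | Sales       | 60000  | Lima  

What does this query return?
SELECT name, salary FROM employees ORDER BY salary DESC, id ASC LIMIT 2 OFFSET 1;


Sort by salary DESC (id ASC tiebreak), then skip 1 and take 2
Rows 2 through 3

2 rows:
Sam, 120000
Jack, 110000


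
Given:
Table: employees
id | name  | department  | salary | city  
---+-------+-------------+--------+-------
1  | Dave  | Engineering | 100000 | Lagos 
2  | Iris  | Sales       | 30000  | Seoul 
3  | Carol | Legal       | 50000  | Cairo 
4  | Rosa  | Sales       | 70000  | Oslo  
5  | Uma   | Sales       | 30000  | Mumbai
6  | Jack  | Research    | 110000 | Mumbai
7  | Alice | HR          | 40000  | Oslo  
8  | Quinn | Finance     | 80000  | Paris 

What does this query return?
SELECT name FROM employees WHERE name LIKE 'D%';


LIKE 'D%' matches names starting with 'D'
Matching: 1

1 rows:
Dave


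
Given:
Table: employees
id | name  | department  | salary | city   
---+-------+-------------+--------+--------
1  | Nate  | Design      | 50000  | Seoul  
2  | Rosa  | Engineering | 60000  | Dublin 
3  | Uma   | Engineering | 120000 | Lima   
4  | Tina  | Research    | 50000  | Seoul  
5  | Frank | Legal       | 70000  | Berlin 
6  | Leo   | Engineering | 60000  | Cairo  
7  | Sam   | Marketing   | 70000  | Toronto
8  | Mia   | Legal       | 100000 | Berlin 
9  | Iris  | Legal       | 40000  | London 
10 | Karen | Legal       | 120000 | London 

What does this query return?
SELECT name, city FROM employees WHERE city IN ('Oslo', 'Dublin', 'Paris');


Filtering: city IN ('Oslo', 'Dublin', 'Paris')
Matching: 1 rows

1 rows:
Rosa, Dublin


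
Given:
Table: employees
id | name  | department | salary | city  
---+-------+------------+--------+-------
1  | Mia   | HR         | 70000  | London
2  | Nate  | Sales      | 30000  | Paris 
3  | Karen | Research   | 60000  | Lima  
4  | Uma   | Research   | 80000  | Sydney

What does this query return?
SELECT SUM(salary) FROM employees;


SUM(salary) = 70000 + 30000 + 60000 + 80000 = 240000

240000


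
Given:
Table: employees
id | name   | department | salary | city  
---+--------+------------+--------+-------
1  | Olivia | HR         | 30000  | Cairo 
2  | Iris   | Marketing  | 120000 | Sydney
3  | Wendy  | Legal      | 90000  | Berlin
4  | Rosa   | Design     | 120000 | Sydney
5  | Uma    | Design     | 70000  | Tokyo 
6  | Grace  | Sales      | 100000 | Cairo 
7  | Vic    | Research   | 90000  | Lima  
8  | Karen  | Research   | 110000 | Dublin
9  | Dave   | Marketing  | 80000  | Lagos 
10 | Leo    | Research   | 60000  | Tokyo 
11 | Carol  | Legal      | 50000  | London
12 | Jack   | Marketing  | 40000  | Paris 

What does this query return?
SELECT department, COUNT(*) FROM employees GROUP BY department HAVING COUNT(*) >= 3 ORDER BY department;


Groups with count >= 3:
  Marketing: 3 -> PASS
  Research: 3 -> PASS
  Design: 2 -> filtered out
  HR: 1 -> filtered out
  Legal: 2 -> filtered out
  Sales: 1 -> filtered out


2 groups:
Marketing, 3
Research, 3


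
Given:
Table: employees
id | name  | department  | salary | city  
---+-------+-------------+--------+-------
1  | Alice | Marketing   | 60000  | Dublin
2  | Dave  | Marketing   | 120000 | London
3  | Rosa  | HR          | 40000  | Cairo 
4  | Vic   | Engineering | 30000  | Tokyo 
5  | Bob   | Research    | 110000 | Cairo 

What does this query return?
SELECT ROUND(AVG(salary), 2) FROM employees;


SUM(salary) = 360000
COUNT = 5
ROUND(AVG, 2) = ROUND(360000 / 5, 2) = 72000.0

72000.0


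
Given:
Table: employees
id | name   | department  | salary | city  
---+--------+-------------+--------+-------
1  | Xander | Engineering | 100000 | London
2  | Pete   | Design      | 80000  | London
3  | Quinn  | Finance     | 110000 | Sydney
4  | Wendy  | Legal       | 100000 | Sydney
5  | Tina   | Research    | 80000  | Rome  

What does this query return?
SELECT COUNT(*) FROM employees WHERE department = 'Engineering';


Counting rows where department = 'Engineering'
  Xander -> MATCH


1


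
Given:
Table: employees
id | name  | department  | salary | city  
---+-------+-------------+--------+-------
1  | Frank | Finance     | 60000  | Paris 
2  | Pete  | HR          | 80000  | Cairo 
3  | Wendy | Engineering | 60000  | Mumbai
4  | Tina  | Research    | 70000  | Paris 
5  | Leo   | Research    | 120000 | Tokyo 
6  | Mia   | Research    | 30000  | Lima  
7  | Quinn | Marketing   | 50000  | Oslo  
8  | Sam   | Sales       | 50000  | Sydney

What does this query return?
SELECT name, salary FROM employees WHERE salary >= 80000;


Filtering: salary >= 80000
Matching: 2 rows

2 rows:
Pete, 80000
Leo, 120000


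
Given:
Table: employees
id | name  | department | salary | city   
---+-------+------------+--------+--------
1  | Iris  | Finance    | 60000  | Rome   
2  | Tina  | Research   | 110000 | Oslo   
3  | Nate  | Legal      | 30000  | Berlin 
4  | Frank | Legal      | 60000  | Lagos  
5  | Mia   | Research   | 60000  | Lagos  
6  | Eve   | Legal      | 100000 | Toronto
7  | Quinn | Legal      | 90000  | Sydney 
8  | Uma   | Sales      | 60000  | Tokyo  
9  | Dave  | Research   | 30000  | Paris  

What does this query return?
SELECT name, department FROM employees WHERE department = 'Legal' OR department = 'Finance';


Filtering: department = 'Legal' OR 'Finance'
Matching: 5 rows

5 rows:
Iris, Finance
Nate, Legal
Frank, Legal
Eve, Legal
Quinn, Legal


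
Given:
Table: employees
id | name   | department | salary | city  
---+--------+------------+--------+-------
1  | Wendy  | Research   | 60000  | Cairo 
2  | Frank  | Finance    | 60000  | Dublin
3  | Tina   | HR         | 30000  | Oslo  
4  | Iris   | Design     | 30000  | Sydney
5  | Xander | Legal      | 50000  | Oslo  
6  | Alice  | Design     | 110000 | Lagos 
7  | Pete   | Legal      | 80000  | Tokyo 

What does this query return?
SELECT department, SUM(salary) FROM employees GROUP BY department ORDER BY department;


Summing salary within each department:
  Design: 30000 + 110000 = 140000
  Finance: 60000 = 60000
  HR: 30000 = 30000
  Legal: 50000 + 80000 = 130000
  Research: 60000 = 60000


5 groups:
Design, 140000
Finance, 60000
HR, 30000
Legal, 130000
Research, 60000


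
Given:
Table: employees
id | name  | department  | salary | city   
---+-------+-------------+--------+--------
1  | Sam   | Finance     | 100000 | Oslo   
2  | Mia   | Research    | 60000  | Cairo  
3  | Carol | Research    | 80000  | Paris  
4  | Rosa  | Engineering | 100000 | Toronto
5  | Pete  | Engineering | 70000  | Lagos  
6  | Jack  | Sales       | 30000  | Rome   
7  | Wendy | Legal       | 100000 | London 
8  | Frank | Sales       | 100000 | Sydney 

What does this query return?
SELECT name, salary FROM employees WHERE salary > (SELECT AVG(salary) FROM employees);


Subquery: AVG(salary) = 80000.0
Filtering: salary > 80000.0
  Sam (100000) -> MATCH
  Rosa (100000) -> MATCH
  Wendy (100000) -> MATCH
  Frank (100000) -> MATCH


4 rows:
Sam, 100000
Rosa, 100000
Wendy, 100000
Frank, 100000


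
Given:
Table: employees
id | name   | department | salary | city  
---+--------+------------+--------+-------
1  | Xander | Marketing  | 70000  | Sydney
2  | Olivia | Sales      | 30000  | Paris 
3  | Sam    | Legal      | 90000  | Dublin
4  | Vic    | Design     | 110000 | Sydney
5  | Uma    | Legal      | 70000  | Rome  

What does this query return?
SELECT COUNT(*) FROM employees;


COUNT(*) counts all rows

5


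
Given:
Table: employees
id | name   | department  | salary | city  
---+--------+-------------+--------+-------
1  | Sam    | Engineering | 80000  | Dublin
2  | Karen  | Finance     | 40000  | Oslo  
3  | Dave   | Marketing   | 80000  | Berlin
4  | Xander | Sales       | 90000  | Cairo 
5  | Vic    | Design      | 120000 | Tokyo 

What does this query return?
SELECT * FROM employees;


SELECT * returns all 5 rows with all columns

5 rows:
1, Sam, Engineering, 80000, Dublin
2, Karen, Finance, 40000, Oslo
3, Dave, Marketing, 80000, Berlin
4, Xander, Sales, 90000, Cairo
5, Vic, Design, 120000, Tokyo


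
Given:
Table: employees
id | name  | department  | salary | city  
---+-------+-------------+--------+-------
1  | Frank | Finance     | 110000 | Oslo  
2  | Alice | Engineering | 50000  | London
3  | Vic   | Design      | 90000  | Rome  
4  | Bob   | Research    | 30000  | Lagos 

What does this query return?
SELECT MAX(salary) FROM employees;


Salaries: 110000, 50000, 90000, 30000
MAX = 110000

110000


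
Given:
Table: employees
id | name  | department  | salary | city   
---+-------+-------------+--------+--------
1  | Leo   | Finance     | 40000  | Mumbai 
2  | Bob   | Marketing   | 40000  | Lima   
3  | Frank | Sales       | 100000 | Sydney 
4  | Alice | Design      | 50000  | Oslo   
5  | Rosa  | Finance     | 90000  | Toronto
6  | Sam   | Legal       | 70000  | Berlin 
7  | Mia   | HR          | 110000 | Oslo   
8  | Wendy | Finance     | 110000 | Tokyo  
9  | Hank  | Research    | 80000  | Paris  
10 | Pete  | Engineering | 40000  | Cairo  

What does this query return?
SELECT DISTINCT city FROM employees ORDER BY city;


All 'city' values (row order): Mumbai, Lima, Sydney, Oslo, Toronto, Berlin, Oslo, Tokyo, Paris, Cairo
Removing duplicates leaves 9 unique value(s).

9 values:
Berlin
Cairo
Lima
Mumbai
Oslo
Paris
Sydney
Tokyo
Toronto


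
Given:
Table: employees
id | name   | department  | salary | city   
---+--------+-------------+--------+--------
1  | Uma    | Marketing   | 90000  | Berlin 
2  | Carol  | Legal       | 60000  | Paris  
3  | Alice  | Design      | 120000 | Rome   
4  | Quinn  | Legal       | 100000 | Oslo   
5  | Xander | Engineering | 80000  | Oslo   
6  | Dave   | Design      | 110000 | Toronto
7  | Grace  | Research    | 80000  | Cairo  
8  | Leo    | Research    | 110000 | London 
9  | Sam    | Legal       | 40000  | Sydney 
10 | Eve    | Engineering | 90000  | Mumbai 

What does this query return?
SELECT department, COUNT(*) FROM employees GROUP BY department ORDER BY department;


Assigning each row to its department group:
  Uma -> Marketing
  Carol -> Legal
  Alice -> Design
  Quinn -> Legal
  Xander -> Engineering
  Dave -> Design
  Grace -> Research
  Leo -> Research
  Sam -> Legal
  Eve -> Engineering


5 groups:
Design, 2
Engineering, 2
Legal, 3
Marketing, 1
Research, 2


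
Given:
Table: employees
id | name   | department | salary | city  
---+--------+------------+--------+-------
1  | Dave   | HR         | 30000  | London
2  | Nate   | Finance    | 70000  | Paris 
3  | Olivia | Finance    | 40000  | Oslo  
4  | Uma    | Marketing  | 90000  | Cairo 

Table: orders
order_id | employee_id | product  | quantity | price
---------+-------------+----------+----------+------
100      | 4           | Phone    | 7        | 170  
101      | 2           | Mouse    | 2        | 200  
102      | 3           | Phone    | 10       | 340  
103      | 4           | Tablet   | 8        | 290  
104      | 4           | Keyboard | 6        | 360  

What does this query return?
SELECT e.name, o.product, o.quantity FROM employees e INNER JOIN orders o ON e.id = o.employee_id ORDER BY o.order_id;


Joining employees.id = orders.employee_id:
  employee Uma (id=4) -> order Phone
  employee Nate (id=2) -> order Mouse
  employee Olivia (id=3) -> order Phone
  employee Uma (id=4) -> order Tablet
  employee Uma (id=4) -> order Keyboard


5 rows:
Uma, Phone, 7
Nate, Mouse, 2
Olivia, Phone, 10
Uma, Tablet, 8
Uma, Keyboard, 6


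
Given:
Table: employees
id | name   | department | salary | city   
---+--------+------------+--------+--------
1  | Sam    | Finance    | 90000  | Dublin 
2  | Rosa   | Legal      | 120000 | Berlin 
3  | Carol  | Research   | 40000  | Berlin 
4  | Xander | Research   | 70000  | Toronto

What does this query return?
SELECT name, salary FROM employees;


Projecting columns: name, salary

4 rows:
Sam, 90000
Rosa, 120000
Carol, 40000
Xander, 70000


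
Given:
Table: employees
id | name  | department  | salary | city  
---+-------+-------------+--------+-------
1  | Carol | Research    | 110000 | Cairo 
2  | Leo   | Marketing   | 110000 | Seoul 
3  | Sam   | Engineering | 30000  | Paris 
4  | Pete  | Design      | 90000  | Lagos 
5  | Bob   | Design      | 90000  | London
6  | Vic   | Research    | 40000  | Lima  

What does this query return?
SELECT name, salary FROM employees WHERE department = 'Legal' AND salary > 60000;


Filtering: department = 'Legal' AND salary > 60000
Matching: 0 rows

Empty result set (0 rows)


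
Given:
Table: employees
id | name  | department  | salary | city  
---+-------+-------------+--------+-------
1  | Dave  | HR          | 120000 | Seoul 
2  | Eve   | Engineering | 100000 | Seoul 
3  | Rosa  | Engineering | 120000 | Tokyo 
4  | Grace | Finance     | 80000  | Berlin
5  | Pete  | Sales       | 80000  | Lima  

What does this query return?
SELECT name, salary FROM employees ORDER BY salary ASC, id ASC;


Sorting by salary ASC, then id ASC for ties

5 rows:
Grace, 80000
Pete, 80000
Eve, 100000
Dave, 120000
Rosa, 120000


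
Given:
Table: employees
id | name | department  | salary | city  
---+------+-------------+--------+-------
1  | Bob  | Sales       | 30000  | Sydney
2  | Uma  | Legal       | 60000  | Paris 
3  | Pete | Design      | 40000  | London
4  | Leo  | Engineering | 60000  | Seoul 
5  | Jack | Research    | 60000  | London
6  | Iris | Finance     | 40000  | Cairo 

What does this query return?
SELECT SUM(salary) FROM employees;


SUM(salary) = 30000 + 60000 + 40000 + 60000 + 60000 + 40000 = 290000

290000


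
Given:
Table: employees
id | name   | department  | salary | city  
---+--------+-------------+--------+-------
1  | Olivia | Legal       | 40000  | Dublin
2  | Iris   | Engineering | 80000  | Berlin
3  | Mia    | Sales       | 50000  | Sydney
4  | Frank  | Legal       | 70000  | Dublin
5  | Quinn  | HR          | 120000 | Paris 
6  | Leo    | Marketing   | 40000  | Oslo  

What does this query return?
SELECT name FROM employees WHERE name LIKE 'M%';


LIKE 'M%' matches names starting with 'M'
Matching: 1

1 rows:
Mia


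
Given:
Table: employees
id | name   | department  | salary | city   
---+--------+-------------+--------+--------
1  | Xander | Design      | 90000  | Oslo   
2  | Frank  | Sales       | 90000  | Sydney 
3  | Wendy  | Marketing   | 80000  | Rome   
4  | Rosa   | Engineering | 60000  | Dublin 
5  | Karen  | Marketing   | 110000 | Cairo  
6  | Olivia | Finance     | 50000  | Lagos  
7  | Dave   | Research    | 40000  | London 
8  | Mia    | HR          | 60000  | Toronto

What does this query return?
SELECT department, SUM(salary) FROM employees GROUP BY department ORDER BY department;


Summing salary within each department:
  Design: 90000 = 90000
  Engineering: 60000 = 60000
  Finance: 50000 = 50000
  HR: 60000 = 60000
  Marketing: 80000 + 110000 = 190000
  Research: 40000 = 40000
  Sales: 90000 = 90000


7 groups:
Design, 90000
Engineering, 60000
Finance, 50000
HR, 60000
Marketing, 190000
Research, 40000
Sales, 90000


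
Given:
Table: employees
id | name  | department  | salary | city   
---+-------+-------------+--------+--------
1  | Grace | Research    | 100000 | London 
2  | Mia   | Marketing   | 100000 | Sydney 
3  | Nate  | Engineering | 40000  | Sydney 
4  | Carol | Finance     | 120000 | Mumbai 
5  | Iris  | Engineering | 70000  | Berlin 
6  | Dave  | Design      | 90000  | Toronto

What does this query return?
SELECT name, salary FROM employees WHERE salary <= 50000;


Filtering: salary <= 50000
Matching: 1 rows

1 rows:
Nate, 40000


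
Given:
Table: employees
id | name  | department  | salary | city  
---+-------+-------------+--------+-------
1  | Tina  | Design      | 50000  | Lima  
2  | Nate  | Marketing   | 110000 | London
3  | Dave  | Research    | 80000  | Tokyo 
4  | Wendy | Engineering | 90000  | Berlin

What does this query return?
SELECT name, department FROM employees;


Projecting columns: name, department

4 rows:
Tina, Design
Nate, Marketing
Dave, Research
Wendy, Engineering


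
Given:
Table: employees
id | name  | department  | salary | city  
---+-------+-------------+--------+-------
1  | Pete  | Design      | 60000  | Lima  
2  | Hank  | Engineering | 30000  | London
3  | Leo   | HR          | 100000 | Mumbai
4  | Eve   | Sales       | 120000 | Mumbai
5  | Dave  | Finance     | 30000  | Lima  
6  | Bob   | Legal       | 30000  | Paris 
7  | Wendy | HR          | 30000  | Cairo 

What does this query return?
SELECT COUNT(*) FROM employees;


COUNT(*) counts all rows

7


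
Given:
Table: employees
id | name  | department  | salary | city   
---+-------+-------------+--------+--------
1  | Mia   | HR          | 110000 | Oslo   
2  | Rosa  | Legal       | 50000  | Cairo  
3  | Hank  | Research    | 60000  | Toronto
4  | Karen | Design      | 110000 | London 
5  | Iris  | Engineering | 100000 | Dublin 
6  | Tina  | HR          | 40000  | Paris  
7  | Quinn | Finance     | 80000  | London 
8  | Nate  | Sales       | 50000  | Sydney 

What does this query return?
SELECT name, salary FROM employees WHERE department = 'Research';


Filtering: department = 'Research'
Matching rows: 1

1 rows:
Hank, 60000


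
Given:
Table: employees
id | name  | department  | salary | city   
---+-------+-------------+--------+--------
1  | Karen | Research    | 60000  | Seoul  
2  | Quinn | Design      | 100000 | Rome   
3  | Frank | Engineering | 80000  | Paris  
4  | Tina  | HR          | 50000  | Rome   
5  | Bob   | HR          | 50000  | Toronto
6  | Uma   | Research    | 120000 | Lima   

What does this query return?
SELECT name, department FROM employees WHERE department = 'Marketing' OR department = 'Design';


Filtering: department = 'Marketing' OR 'Design'
Matching: 1 rows

1 rows:
Quinn, Design


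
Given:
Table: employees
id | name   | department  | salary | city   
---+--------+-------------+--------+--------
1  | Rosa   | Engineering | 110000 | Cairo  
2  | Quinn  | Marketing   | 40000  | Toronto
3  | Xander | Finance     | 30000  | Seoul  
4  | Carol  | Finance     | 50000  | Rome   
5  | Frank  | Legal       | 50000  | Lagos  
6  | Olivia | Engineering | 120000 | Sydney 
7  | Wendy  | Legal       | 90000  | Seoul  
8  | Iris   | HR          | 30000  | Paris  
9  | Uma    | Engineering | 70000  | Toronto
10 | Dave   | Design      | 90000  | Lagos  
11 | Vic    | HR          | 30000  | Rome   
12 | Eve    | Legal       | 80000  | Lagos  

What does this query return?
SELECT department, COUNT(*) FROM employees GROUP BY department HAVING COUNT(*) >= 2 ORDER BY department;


Groups with count >= 2:
  Engineering: 3 -> PASS
  Finance: 2 -> PASS
  HR: 2 -> PASS
  Legal: 3 -> PASS
  Design: 1 -> filtered out
  Marketing: 1 -> filtered out


4 groups:
Engineering, 3
Finance, 2
HR, 2
Legal, 3


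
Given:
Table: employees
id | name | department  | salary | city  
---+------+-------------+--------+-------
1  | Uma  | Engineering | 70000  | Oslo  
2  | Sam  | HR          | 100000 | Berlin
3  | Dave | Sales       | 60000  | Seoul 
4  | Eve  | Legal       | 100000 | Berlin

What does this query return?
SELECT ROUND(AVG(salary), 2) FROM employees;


SUM(salary) = 330000
COUNT = 4
ROUND(AVG, 2) = ROUND(330000 / 4, 2) = 82500.0

82500.0


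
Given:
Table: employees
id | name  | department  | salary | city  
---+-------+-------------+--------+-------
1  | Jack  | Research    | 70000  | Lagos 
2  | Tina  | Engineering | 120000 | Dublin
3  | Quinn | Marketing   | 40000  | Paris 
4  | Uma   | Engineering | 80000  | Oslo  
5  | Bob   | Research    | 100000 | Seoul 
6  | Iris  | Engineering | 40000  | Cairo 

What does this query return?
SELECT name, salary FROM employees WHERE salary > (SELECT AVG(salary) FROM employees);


Subquery: AVG(salary) = 75000.0
Filtering: salary > 75000.0
  Tina (120000) -> MATCH
  Uma (80000) -> MATCH
  Bob (100000) -> MATCH


3 rows:
Tina, 120000
Uma, 80000
Bob, 100000


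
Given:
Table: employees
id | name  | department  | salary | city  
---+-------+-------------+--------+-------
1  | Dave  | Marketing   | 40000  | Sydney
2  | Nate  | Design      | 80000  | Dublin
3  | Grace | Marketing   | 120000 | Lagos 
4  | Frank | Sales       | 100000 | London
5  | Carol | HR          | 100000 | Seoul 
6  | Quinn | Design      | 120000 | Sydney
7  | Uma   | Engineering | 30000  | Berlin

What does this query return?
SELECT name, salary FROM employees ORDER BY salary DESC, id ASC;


Sorting by salary DESC, then id ASC for ties

7 rows:
Grace, 120000
Quinn, 120000
Frank, 100000
Carol, 100000
Nate, 80000
Dave, 40000
Uma, 30000


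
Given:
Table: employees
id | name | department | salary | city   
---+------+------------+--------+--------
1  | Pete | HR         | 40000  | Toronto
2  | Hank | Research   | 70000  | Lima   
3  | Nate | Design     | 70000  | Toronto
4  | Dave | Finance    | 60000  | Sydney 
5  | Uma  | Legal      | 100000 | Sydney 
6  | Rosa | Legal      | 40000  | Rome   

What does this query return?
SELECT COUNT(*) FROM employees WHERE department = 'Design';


Counting rows where department = 'Design'
  Nate -> MATCH


1


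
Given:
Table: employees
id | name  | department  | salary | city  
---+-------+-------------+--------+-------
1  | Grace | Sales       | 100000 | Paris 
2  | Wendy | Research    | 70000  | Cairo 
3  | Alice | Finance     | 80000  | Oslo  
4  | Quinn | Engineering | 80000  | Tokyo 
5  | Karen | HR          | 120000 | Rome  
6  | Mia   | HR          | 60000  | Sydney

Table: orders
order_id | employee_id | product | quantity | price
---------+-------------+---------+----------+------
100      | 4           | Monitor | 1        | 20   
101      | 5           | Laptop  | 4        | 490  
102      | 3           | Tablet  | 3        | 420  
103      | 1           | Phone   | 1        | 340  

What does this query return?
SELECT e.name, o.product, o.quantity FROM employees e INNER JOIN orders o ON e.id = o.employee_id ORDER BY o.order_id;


Joining employees.id = orders.employee_id:
  employee Quinn (id=4) -> order Monitor
  employee Karen (id=5) -> order Laptop
  employee Alice (id=3) -> order Tablet
  employee Grace (id=1) -> order Phone


4 rows:
Quinn, Monitor, 1
Karen, Laptop, 4
Alice, Tablet, 3
Grace, Phone, 1


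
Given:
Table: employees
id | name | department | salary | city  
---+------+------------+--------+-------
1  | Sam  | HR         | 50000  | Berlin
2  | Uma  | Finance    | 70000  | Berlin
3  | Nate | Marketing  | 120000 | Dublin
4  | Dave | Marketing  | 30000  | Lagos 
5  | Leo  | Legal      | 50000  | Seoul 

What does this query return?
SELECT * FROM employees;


SELECT * returns all 5 rows with all columns

5 rows:
1, Sam, HR, 50000, Berlin
2, Uma, Finance, 70000, Berlin
3, Nate, Marketing, 120000, Dublin
4, Dave, Marketing, 30000, Lagos
5, Leo, Legal, 50000, Seoul


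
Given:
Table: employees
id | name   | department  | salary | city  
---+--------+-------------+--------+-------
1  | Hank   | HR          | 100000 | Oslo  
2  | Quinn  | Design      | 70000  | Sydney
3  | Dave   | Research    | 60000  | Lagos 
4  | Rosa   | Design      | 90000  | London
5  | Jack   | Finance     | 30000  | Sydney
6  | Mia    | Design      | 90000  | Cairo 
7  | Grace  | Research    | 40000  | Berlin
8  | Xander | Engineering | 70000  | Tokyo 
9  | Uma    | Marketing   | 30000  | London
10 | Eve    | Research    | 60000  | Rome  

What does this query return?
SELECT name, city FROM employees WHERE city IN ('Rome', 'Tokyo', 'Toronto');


Filtering: city IN ('Rome', 'Tokyo', 'Toronto')
Matching: 2 rows

2 rows:
Xander, Tokyo
Eve, Rome


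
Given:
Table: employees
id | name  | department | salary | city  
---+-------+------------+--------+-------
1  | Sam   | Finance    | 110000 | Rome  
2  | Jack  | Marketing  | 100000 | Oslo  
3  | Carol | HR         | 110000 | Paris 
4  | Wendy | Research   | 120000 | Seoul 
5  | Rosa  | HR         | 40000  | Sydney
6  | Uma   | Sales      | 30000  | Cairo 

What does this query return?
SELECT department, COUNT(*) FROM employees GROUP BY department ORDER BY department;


Assigning each row to its department group:
  Sam -> Finance
  Jack -> Marketing
  Carol -> HR
  Wendy -> Research
  Rosa -> HR
  Uma -> Sales


5 groups:
Finance, 1
HR, 2
Marketing, 1
Research, 1
Sales, 1


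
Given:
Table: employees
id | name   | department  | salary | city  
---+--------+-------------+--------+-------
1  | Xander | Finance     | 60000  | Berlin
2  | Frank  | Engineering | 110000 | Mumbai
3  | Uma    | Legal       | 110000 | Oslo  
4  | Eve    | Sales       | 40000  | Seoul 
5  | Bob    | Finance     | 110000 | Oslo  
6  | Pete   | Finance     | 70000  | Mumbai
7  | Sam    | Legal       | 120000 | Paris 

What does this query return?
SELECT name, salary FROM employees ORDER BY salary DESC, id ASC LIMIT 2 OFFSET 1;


Sort by salary DESC (id ASC tiebreak), then skip 1 and take 2
Rows 2 through 3

2 rows:
Frank, 110000
Uma, 110000


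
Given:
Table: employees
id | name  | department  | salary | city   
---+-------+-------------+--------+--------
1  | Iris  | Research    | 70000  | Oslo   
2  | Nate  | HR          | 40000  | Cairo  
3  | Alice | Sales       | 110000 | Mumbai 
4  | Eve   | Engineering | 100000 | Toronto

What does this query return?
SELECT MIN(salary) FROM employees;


Salaries: 70000, 40000, 110000, 100000
MIN = 40000

40000


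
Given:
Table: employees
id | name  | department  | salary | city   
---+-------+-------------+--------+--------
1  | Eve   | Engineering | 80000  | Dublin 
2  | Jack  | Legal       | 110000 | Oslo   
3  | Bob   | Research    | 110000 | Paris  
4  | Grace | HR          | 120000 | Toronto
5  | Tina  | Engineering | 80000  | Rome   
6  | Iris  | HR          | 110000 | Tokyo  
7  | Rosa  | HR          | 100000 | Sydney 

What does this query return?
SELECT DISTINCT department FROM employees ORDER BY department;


All 'department' values (row order): Engineering, Legal, Research, HR, Engineering, HR, HR
Removing duplicates leaves 4 unique value(s).

4 values:
Engineering
HR
Legal
Research


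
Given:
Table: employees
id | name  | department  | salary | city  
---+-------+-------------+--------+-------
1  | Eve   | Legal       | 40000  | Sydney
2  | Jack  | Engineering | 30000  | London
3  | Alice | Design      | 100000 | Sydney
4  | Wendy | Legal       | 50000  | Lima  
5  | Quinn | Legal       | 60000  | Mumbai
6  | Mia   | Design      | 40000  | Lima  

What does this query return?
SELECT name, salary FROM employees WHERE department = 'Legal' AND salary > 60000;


Filtering: department = 'Legal' AND salary > 60000
Matching: 0 rows

Empty result set (0 rows)


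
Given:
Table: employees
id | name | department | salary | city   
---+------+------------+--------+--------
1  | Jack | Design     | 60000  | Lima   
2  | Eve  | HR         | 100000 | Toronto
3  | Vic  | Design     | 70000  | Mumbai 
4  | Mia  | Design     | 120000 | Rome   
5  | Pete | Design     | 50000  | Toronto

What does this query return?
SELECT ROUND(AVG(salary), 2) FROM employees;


SUM(salary) = 400000
COUNT = 5
ROUND(AVG, 2) = ROUND(400000 / 5, 2) = 80000.0

80000.0


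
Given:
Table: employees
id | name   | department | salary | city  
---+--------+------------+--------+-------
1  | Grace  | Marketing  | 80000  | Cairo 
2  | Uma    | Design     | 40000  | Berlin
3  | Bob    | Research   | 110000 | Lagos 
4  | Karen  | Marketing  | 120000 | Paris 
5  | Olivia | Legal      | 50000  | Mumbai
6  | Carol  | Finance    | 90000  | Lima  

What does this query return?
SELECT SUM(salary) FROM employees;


SUM(salary) = 80000 + 40000 + 110000 + 120000 + 50000 + 90000 = 490000

490000


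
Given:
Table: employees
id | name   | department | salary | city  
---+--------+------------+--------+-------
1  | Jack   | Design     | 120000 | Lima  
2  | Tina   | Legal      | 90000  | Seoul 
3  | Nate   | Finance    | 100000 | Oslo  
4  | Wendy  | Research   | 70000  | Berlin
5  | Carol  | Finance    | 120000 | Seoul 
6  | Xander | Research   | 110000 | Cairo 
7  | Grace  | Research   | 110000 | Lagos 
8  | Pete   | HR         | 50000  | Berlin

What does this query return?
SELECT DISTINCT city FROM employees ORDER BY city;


All 'city' values (row order): Lima, Seoul, Oslo, Berlin, Seoul, Cairo, Lagos, Berlin
Removing duplicates leaves 6 unique value(s).

6 values:
Berlin
Cairo
Lagos
Lima
Oslo
Seoul


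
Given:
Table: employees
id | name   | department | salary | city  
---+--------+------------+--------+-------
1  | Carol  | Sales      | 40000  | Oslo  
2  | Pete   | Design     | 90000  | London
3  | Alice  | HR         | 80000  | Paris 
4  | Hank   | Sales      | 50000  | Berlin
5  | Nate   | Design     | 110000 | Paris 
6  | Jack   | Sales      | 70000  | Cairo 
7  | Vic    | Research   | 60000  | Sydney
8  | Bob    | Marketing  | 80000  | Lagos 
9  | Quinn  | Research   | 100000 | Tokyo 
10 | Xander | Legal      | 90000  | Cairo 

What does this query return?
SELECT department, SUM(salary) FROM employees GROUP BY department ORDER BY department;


Summing salary within each department:
  Design: 90000 + 110000 = 200000
  HR: 80000 = 80000
  Legal: 90000 = 90000
  Marketing: 80000 = 80000
  Research: 60000 + 100000 = 160000
  Sales: 40000 + 50000 + 70000 = 160000


6 groups:
Design, 200000
HR, 80000
Legal, 90000
Marketing, 80000
Research, 160000
Sales, 160000


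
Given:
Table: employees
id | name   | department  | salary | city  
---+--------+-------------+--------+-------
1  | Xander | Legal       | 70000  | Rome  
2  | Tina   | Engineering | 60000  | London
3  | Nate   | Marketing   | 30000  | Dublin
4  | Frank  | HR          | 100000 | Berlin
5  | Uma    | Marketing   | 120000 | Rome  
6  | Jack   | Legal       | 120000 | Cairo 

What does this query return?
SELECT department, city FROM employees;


Projecting columns: department, city

6 rows:
Legal, Rome
Engineering, London
Marketing, Dublin
HR, Berlin
Marketing, Rome
Legal, Cairo


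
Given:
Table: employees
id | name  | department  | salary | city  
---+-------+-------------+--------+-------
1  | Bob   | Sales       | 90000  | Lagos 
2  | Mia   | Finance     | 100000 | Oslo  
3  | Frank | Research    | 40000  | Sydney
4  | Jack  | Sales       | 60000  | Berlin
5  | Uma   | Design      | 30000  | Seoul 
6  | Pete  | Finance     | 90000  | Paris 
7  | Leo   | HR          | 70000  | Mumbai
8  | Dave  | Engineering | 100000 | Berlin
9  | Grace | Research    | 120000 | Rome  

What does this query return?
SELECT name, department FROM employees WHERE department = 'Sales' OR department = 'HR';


Filtering: department = 'Sales' OR 'HR'
Matching: 3 rows

3 rows:
Bob, Sales
Jack, Sales
Leo, HR


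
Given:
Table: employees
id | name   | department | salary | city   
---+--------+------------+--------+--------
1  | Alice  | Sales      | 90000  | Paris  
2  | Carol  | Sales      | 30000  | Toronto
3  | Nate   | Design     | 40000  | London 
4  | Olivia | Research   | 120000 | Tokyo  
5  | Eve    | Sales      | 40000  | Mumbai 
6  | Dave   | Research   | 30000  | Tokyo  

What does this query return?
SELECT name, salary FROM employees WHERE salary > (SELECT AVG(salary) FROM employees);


Subquery: AVG(salary) = 58333.33
Filtering: salary > 58333.33
  Alice (90000) -> MATCH
  Olivia (120000) -> MATCH


2 rows:
Alice, 90000
Olivia, 120000


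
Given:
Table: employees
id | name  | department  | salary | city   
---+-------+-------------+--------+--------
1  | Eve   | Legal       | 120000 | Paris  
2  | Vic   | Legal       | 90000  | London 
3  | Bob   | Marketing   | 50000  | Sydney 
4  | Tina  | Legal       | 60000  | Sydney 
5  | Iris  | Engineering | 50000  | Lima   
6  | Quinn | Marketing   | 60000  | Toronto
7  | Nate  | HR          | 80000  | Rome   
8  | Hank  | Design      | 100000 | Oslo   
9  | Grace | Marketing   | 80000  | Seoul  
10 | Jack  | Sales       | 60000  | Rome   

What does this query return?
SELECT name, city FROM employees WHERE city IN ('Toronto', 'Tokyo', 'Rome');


Filtering: city IN ('Toronto', 'Tokyo', 'Rome')
Matching: 3 rows

3 rows:
Quinn, Toronto
Nate, Rome
Jack, Rome


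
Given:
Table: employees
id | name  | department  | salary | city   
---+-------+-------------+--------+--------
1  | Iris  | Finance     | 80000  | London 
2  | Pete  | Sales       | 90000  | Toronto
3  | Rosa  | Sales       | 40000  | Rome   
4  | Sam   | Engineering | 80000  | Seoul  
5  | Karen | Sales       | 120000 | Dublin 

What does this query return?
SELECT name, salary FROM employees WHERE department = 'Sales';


Filtering: department = 'Sales'
Matching rows: 3

3 rows:
Pete, 90000
Rosa, 40000
Karen, 120000


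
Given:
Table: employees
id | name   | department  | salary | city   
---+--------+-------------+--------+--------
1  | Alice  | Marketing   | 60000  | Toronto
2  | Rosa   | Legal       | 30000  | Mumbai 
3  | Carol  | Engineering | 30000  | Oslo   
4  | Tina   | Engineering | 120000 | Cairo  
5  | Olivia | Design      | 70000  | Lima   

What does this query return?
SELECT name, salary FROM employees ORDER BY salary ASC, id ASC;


Sorting by salary ASC, then id ASC for ties

5 rows:
Rosa, 30000
Carol, 30000
Alice, 60000
Olivia, 70000
Tina, 120000


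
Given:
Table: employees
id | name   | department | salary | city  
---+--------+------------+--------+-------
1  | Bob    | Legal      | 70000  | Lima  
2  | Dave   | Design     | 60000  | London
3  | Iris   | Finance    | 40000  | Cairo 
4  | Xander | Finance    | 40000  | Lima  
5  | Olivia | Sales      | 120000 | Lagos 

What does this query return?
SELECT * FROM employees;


SELECT * returns all 5 rows with all columns

5 rows:
1, Bob, Legal, 70000, Lima
2, Dave, Design, 60000, London
3, Iris, Finance, 40000, Cairo
4, Xander, Finance, 40000, Lima
5, Olivia, Sales, 120000, Lagos


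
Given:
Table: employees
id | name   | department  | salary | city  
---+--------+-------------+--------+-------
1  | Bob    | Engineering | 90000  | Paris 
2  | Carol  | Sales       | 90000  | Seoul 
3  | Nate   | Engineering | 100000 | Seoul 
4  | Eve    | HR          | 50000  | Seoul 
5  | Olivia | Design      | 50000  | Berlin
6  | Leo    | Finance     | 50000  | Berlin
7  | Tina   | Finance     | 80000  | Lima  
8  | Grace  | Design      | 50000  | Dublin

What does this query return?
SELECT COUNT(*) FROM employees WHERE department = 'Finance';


Counting rows where department = 'Finance'
  Leo -> MATCH
  Tina -> MATCH


2


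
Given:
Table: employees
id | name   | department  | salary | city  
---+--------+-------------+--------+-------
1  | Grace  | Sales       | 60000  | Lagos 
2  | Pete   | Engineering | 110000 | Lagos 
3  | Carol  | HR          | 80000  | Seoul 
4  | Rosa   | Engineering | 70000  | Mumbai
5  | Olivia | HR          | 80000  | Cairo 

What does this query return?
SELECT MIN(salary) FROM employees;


Salaries: 60000, 110000, 80000, 70000, 80000
MIN = 60000

60000


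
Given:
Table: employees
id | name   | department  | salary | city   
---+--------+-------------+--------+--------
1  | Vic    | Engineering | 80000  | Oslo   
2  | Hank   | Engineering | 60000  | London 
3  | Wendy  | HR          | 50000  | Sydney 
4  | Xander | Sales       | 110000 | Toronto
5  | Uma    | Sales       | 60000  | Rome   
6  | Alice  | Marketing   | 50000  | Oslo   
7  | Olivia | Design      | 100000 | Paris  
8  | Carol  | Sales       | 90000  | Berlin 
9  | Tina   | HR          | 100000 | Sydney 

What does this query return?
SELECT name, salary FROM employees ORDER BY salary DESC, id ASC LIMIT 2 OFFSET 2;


Sort by salary DESC (id ASC tiebreak), then skip 2 and take 2
Rows 3 through 4

2 rows:
Tina, 100000
Carol, 90000


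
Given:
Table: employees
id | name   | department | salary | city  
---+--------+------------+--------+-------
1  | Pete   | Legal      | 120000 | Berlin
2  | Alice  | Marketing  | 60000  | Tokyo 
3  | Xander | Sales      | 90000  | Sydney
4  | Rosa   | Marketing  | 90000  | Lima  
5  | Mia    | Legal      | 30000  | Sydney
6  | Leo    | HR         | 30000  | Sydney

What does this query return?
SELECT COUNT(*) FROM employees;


COUNT(*) counts all rows

6


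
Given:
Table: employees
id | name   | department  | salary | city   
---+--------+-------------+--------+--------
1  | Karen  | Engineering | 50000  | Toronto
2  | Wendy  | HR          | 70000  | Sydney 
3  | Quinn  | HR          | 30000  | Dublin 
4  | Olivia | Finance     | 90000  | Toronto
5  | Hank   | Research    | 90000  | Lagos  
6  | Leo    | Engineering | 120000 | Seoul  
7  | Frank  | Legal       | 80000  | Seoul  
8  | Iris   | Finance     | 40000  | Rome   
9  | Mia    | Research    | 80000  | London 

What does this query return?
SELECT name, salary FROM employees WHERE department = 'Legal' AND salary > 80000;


Filtering: department = 'Legal' AND salary > 80000
Matching: 0 rows

Empty result set (0 rows)


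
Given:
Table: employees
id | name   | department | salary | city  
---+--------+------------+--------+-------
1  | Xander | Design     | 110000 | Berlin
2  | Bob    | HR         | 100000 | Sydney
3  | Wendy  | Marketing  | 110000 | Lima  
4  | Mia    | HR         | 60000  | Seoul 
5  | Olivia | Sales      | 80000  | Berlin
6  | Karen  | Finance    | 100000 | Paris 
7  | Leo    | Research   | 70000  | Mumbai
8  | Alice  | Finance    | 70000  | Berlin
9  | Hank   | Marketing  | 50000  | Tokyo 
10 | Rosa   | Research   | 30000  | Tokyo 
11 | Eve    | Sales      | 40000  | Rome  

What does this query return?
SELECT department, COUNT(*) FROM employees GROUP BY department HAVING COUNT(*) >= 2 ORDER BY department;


Groups with count >= 2:
  Finance: 2 -> PASS
  HR: 2 -> PASS
  Marketing: 2 -> PASS
  Research: 2 -> PASS
  Sales: 2 -> PASS
  Design: 1 -> filtered out


5 groups:
Finance, 2
HR, 2
Marketing, 2
Research, 2
Sales, 2


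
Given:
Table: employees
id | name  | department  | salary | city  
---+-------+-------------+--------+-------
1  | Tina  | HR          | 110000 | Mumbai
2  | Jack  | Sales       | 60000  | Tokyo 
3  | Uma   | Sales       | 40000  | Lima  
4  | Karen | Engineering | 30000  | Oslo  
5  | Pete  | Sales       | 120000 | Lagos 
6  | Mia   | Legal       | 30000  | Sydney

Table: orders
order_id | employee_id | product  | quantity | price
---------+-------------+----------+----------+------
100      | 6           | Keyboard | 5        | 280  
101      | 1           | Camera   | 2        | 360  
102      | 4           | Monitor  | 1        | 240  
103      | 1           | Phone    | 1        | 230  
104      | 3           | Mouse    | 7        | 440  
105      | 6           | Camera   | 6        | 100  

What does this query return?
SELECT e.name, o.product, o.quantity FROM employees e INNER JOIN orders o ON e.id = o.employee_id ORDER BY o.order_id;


Joining employees.id = orders.employee_id:
  employee Mia (id=6) -> order Keyboard
  employee Tina (id=1) -> order Camera
  employee Karen (id=4) -> order Monitor
  employee Tina (id=1) -> order Phone
  employee Uma (id=3) -> order Mouse
  employee Mia (id=6) -> order Camera


6 rows:
Mia, Keyboard, 5
Tina, Camera, 2
Karen, Monitor, 1
Tina, Phone, 1
Uma, Mouse, 7
Mia, Camera, 6


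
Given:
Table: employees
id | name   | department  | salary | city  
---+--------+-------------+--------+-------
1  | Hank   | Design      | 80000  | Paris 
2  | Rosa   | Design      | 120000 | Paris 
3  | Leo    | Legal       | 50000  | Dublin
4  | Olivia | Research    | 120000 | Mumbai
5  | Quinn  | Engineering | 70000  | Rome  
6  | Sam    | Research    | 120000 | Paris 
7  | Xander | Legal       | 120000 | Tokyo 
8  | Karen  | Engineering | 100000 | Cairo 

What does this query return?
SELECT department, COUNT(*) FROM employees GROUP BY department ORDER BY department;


Assigning each row to its department group:
  Hank -> Design
  Rosa -> Design
  Leo -> Legal
  Olivia -> Research
  Quinn -> Engineering
  Sam -> Research
  Xander -> Legal
  Karen -> Engineering


4 groups:
Design, 2
Engineering, 2
Legal, 2
Research, 2
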